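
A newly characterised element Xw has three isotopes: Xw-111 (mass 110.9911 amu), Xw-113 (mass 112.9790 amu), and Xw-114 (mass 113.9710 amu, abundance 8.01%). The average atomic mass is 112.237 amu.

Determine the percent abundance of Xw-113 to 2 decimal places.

The remaining 91.99% is split between Xw-111 (fraction x) and Xw-113 (fraction 0.9199 − x).
Substituting: 110.9911x + 112.9790(0.9199 − x) = 103.1079229
(110.9911 − 112.9790)x = -0.8214592  ⇒  x = 0.41323, y = 0.50667
Xw-111: 41.32%, Xw-113: 50.67%.

50.67%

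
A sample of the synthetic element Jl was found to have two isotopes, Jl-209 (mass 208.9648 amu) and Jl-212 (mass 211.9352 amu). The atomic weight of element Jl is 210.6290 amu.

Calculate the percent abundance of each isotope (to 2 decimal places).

Let x be the fractional abundance of Jl-209; then Jl-212 has abundance 1 − x.
208.9648·x + 211.9352·(1 − x) = 210.6290
(208.9648 − 211.9352)·x = 210.6290 − 211.9352
x = -1.3062 / -2.9704 = 0.43974 → 43.97% Jl-209, 56.03% Jl-212.

Jl-209: 43.97%, Jl-212: 56.03%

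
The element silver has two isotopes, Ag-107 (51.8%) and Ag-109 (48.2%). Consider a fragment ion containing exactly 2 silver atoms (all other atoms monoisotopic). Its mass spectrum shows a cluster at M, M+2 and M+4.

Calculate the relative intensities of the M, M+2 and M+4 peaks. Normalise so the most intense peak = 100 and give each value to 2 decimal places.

The 2 Ag atoms are independent, so intensities follow the terms of (0.518 + 0.482)^2.
P(M) = 0.518^2 = 0.268324
P(M+2) = 2 × 0.518^1 × 0.482^1 = 0.499352
P(M+4) = 0.482^2 = 0.232324
The M+2 peak is largest (0.499352); scaling to 100 gives 53.73 : 100.00 : 46.53.

53.73 : 100.00 : 46.53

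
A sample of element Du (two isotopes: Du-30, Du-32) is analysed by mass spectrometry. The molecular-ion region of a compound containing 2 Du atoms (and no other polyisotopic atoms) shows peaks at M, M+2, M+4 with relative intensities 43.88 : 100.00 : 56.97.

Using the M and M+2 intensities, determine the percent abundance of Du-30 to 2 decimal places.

46.74%

Write p for the Du-30 fraction. I(M+2)/I(M) = [C(2,1)·p^1·(1−p)] / p^2 = 2·(1−p)/p = 100.00/43.88 = 2.2789
(1−p)/p = 2.2789/2 = 1.1395  ⇒  p = 1/(1 + 1.1395) = 0.4674
Du-30: 46.74%, Du-32: 53.26%.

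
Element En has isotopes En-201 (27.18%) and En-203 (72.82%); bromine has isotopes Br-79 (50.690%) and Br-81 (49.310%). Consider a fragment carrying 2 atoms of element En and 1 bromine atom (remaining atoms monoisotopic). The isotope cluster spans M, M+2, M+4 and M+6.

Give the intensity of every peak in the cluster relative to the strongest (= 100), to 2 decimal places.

8.07 : 51.10 : 100.00 : 56.35

Element En pattern (n=2): 0.07387524 : 0.39584952 : 0.53027524
Bromine pattern (n=1): 0.5069 : 0.4931
Convolve the two distributions (both contribute in 2-u steps):
  M: 0.07387524×0.5069 = 0.037447
  M+2: 0.07387524×0.4931 + 0.39584952×0.5069 = 0.237084
  M+4: 0.39584952×0.4931 + 0.53027524×0.5069 = 0.463990
  M+6: 0.53027524×0.4931 = 0.261479
Scale to base peak (0.463990) = 100: 8.07 : 51.10 : 100.00 : 56.35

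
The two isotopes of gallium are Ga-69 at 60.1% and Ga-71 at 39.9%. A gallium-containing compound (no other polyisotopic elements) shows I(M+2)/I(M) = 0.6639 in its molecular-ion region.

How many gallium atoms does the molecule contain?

1

The M+2/M ratio from n Ga atoms is n · q/p = n · 0.399/0.601.
n = 0.6639 × 0.601/0.399 = 1.00 ≈ 1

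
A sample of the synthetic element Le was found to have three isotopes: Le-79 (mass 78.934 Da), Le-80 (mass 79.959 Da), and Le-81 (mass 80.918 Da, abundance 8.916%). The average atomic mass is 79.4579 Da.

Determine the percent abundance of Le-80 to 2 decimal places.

The remaining 91.084% is split between Le-79 (fraction x) and Le-80 (fraction 0.91084 − x).
Substituting: 78.934x + 79.959(0.91084 − x) = 72.24325112
(78.934 − 79.959)x = -0.58660444  ⇒  x = 0.57230, y = 0.33854
Le-79: 57.23%, Le-80: 33.85%.

33.85%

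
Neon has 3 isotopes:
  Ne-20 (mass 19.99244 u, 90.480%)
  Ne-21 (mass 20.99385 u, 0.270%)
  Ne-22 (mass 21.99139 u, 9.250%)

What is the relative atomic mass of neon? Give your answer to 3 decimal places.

Average mass = Σ (abundance × isotope mass) = 0.90480 × 19.99244 + 0.00270 × 20.99385 + 0.09250 × 21.99139
= 18.089160 + 0.056683 + 2.034204 = 20.180047 u

20.180 u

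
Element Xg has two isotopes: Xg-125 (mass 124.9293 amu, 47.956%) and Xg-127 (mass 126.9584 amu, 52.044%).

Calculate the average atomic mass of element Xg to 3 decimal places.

The abundance-weighted mean is 0.47956 × 124.9293 + 0.52044 × 126.9584
= 59.91110 + 66.07423 = 125.98533 amu

125.985 amu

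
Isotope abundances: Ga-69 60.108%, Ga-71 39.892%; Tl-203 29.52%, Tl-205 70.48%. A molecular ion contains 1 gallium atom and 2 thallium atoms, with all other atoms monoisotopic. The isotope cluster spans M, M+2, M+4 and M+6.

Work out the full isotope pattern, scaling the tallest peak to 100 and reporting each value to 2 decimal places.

11.27 : 61.32 : 100.00 : 42.65

Gallium pattern (n=1): 0.60108 : 0.39892
Thallium pattern (n=2): 0.08714304 : 0.41611392 : 0.49674304
Convolve the two distributions (both contribute in 2-u steps):
  M: 0.60108×0.08714304 = 0.052380
  M+2: 0.60108×0.41611392 + 0.39892×0.08714304 = 0.284881
  M+4: 0.60108×0.49674304 + 0.39892×0.41611392 = 0.464578
  M+6: 0.39892×0.49674304 = 0.198161
Scale to base peak (0.464578) = 100: 11.27 : 61.32 : 100.00 : 42.65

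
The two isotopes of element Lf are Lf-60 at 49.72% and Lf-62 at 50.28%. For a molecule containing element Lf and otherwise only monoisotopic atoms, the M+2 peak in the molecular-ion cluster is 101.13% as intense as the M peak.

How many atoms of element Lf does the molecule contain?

With n Lf atoms, P(M+2)/P(M) = C(n,1)·p^(n−1)q / p^n = n·q/p = n · 0.5028/0.4972.
n = 1.0113 × 0.4972/0.5028 = 1.00 ≈ 1

1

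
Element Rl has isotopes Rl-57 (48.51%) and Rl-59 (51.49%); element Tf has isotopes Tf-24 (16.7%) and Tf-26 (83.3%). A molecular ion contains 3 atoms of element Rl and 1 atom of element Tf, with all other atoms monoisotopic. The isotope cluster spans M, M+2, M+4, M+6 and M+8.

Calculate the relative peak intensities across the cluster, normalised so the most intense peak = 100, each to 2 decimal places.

Element Rl pattern (n=3): 0.11415471 : 0.36350191 : 0.38583206 : 0.13651132
Element Tf pattern (n=1): 0.1670 : 0.8330
Convolve the two distributions (both contribute in 2-u steps):
  M: 0.11415471×0.1670 = 0.019064
  M+2: 0.11415471×0.8330 + 0.36350191×0.1670 = 0.155796
  M+4: 0.36350191×0.8330 + 0.38583206×0.1670 = 0.367231
  M+6: 0.38583206×0.8330 + 0.13651132×0.1670 = 0.344195
  M+8: 0.13651132×0.8330 = 0.113714
Scale to base peak (0.367231) = 100: 5.19 : 42.42 : 100.00 : 93.73 : 30.97

5.19 : 42.42 : 100.00 : 93.73 : 30.97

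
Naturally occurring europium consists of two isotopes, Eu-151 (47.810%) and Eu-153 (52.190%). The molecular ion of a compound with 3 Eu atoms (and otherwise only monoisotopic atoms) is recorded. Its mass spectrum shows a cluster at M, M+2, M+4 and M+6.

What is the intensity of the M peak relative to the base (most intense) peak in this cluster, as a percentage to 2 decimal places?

Binomial terms of (0.47810 + 0.52190)^3: M 0.1093, M+2 0.3579, M+4 0.3907, M+6 0.1422 → M+4 is the base peak.
P(M+4) = C(3,2) × 0.47810^1 × 0.52190^2 = 3 × 0.4781 × 0.27237961 = 0.390674 (base)
P(M) = C(3,0) × 0.47810^3 × 0.52190^0 = 1 × 0.10928391 × 1.0000 = 0.109284
Relative intensity = 0.109284 / 0.390674 × 100 = 27.97

27.97%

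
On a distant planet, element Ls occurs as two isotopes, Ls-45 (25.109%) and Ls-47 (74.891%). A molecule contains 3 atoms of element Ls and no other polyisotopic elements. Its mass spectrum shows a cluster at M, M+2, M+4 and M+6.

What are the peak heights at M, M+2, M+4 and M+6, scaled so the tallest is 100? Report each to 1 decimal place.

Expanding (0.25109 + 0.74891)^3:
P(M) = 0.25109^3 = 0.015830
P(M+2) = 3 × 0.25109^2 × 0.74891^1 = 0.141648
P(M+4) = 3 × 0.25109^1 × 0.74891^2 = 0.422484
P(M+6) = 0.74891^3 = 0.420038
The M+4 peak is largest (0.422484); scaling to 100 gives 3.7 : 33.5 : 100.0 : 99.4.

3.7 : 33.5 : 100.0 : 99.4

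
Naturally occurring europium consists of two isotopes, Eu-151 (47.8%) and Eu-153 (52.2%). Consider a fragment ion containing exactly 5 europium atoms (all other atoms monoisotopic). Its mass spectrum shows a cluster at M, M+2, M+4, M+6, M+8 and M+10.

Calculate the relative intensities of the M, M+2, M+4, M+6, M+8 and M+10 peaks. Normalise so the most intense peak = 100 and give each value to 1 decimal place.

Expanding (0.478 + 0.522)^5:
P(M) = 0.478^5 = 0.024954
P(M+2) = 5 × 0.478^4 × 0.522^1 = 0.136255
P(M+4) = 10 × 0.478^3 × 0.522^2 = 0.297594
P(M+6) = 10 × 0.478^2 × 0.522^3 = 0.324988
P(M+8) = 5 × 0.478^1 × 0.522^4 = 0.177452
P(M+10) = 0.522^5 = 0.038757
The M+6 peak is largest (0.324988); scaling to 100 gives 7.7 : 41.9 : 91.6 : 100.0 : 54.6 : 11.9.

7.7 : 41.9 : 91.6 : 100.0 : 54.6 : 11.9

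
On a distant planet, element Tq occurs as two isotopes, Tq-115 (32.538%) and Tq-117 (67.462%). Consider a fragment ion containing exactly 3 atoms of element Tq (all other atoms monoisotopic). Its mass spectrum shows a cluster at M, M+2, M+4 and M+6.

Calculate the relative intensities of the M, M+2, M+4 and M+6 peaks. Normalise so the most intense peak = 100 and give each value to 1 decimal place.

Each Tq atom is independently Tq-115 (p = 0.32538) or Tq-117 (q = 0.67462); the cluster is the binomial expansion (p + q)^3.
P(M) = 0.32538^3 = 0.034449
P(M+2) = 3 × 0.32538^2 × 0.67462^1 = 0.214270
P(M+4) = 3 × 0.32538^1 × 0.67462^2 = 0.444253
P(M+6) = 0.67462^3 = 0.307028
The M+4 peak is largest (0.444253); scaling to 100 gives 7.8 : 48.2 : 100.0 : 69.1.

7.8 : 48.2 : 100.0 : 69.1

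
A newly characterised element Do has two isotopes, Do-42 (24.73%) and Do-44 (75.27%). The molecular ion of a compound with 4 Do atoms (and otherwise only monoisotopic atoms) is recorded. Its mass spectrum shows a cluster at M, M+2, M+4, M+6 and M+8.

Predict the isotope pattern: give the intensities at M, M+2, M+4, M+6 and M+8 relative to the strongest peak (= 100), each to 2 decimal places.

0.89 : 10.79 : 49.28 : 100.00 : 76.09

Each Do atom is independently Do-42 (p = 0.2473) or Do-44 (q = 0.7527); the cluster is the binomial expansion (p + q)^4.
P(M) = 0.2473^4 = 0.003740
P(M+2) = 4 × 0.2473^3 × 0.7527^1 = 0.045536
P(M+4) = 6 × 0.2473^2 × 0.7527^2 = 0.207895
P(M+6) = 4 × 0.2473^1 × 0.7527^3 = 0.421842
P(M+8) = 0.7527^4 = 0.320987
The M+6 peak is largest (0.421842); scaling to 100 gives 0.89 : 10.79 : 49.28 : 100.00 : 76.09.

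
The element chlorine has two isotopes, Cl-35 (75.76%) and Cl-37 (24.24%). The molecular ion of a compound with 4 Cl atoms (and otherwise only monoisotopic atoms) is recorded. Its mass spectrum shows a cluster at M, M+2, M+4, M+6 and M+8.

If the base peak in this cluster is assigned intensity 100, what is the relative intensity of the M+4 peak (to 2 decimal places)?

47.99

Term probabilities: M 0.3294, M+2 0.4216, M+4 0.2023, M+6 0.0432, M+8 0.0035. Base peak = M+2.
P(M+2) = C(4,1) × 0.7576^3 × 0.2424^1 = 4 × 0.4348304 × 0.2424 = 0.421612 (base)
P(M+4) = C(4,2) × 0.7576^2 × 0.2424^2 = 6 × 0.57395776 × 0.05875776 = 0.202347
Relative intensity = 0.202347 / 0.421612 × 100 = 47.99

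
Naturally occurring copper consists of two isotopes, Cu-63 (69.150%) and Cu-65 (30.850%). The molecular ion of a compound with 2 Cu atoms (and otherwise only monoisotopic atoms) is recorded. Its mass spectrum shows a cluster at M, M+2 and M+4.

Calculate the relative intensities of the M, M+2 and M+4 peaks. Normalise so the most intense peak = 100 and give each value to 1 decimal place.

100.0 : 89.2 : 19.9

The 2 Cu atoms are independent, so intensities follow the terms of (0.69150 + 0.30850)^2.
P(M) = 0.69150^2 = 0.478172
P(M+2) = 2 × 0.69150^1 × 0.30850^1 = 0.426656
P(M+4) = 0.30850^2 = 0.095172
The M peak is largest (0.478172); scaling to 100 gives 100.0 : 89.2 : 19.9.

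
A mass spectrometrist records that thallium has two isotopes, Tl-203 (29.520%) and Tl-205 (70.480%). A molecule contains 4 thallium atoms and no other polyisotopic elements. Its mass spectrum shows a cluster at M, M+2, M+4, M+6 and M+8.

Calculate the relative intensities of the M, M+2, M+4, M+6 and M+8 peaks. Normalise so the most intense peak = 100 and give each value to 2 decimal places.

1.84 : 17.54 : 62.83 : 100.00 : 59.69

Each Tl atom is independently Tl-203 (p = 0.29520) or Tl-205 (q = 0.70480); the cluster is the binomial expansion (p + q)^4.
P(M) = 0.29520^4 = 0.007594
P(M+2) = 4 × 0.29520^3 × 0.70480^1 = 0.072523
P(M+4) = 6 × 0.29520^2 × 0.70480^2 = 0.259726
P(M+6) = 4 × 0.29520^1 × 0.70480^3 = 0.413403
P(M+8) = 0.70480^4 = 0.246754
The M+6 peak is largest (0.413403); scaling to 100 gives 1.84 : 17.54 : 62.83 : 100.00 : 59.69.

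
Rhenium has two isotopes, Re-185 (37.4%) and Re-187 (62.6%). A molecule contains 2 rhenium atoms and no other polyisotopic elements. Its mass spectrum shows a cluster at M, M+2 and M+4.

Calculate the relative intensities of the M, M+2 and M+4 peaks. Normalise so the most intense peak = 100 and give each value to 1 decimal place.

29.9 : 100.0 : 83.7

The 2 Re atoms are independent, so intensities follow the terms of (0.374 + 0.626)^2.
P(M) = 0.374^2 = 0.139876
P(M+2) = 2 × 0.374^1 × 0.626^1 = 0.468248
P(M+4) = 0.626^2 = 0.391876
The M+2 peak is largest (0.468248); scaling to 100 gives 29.9 : 100.0 : 83.7.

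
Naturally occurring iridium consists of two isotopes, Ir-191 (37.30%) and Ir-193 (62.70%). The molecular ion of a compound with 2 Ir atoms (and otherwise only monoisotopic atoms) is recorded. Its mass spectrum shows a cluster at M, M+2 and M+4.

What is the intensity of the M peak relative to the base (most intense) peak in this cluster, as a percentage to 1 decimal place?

Term probabilities: M 0.1391, M+2 0.4677, M+4 0.3931. Base peak = M+2.
P(M+2) = C(2,1) × 0.3730^1 × 0.6270^1 = 2 × 0.3730 × 0.6270 = 0.467742 (base)
P(M) = C(2,0) × 0.3730^2 × 0.6270^0 = 1 × 0.139129 × 1.0000 = 0.139129
Relative intensity = 0.139129 / 0.467742 × 100 = 29.7

29.7%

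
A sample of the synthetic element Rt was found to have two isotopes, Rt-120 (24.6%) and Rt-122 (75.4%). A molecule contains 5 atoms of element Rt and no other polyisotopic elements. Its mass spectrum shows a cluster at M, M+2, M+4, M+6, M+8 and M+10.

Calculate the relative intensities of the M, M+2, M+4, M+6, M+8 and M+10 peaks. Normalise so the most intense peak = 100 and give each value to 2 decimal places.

0.23 : 3.47 : 21.29 : 65.25 : 100.00 : 61.30

The 5 Rt atoms are independent, so intensities follow the terms of (0.246 + 0.754)^5.
P(M) = 0.246^5 = 0.000901
P(M+2) = 5 × 0.246^4 × 0.754^1 = 0.013806
P(M+4) = 10 × 0.246^3 × 0.754^2 = 0.084635
P(M+6) = 10 × 0.246^2 × 0.754^3 = 0.259409
P(M+8) = 5 × 0.246^1 × 0.754^4 = 0.397549
P(M+10) = 0.754^5 = 0.243701
The M+8 peak is largest (0.397549); scaling to 100 gives 0.23 : 3.47 : 21.29 : 65.25 : 100.00 : 61.30.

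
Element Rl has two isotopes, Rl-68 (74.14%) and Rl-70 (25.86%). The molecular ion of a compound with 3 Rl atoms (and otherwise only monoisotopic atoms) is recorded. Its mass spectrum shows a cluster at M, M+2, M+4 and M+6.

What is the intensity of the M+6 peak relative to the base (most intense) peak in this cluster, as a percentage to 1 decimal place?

Term probabilities: M 0.4075, M+2 0.4264, M+4 0.1487, M+6 0.0173. Base peak = M+2.
P(M+2) = C(3,1) × 0.7414^2 × 0.2586^1 = 3 × 0.54967396 × 0.2586 = 0.426437 (base)
P(M+6) = C(3,3) × 0.7414^0 × 0.2586^3 = 1 × 1.0000 × 0.01729361 = 0.017294
Relative intensity = 0.017294 / 0.426437 × 100 = 4.1

4.1%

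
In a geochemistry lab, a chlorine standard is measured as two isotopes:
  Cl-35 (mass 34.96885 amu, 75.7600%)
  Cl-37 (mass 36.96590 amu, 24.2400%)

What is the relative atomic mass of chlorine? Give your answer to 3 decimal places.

Weight each isotope mass by its fractional abundance: 0.757600 × 34.96885 + 0.242400 × 36.96590
= 26.492401 + 8.960534 = 35.452935 amu

35.453 amu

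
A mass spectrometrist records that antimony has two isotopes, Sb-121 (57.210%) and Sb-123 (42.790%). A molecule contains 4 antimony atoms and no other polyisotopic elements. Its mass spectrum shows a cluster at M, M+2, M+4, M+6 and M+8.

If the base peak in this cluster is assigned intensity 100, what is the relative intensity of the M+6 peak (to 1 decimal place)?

49.9

Term probabilities: M 0.1071, M+2 0.3205, M+4 0.3596, M+6 0.1793, M+8 0.0335. Base peak = M+4.
P(M+4) = C(4,2) × 0.57210^2 × 0.42790^2 = 6 × 0.32729841 × 0.18309841 = 0.359567 (base)
P(M+6) = C(4,3) × 0.57210^1 × 0.42790^3 = 4 × 0.5721 × 0.07834781 = 0.179291
Relative intensity = 0.179291 / 0.359567 × 100 = 49.9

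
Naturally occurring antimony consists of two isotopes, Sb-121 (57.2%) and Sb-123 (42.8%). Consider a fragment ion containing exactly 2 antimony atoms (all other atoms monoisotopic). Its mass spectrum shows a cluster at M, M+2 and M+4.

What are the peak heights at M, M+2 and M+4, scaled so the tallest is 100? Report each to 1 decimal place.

66.8 : 100.0 : 37.4

Each Sb atom is independently Sb-121 (p = 0.572) or Sb-123 (q = 0.428); the cluster is the binomial expansion (p + q)^2.
P(M) = 0.572^2 = 0.327184
P(M+2) = 2 × 0.572^1 × 0.428^1 = 0.489632
P(M+4) = 0.428^2 = 0.183184
The M+2 peak is largest (0.489632); scaling to 100 gives 66.8 : 100.0 : 37.4.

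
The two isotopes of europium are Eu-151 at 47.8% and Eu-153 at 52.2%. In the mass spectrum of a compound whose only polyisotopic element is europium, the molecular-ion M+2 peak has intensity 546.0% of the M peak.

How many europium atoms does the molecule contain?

For n independent Eu atoms, I(M+2)/I(M) = n · (abundance Eu-153) / (abundance Eu-151) = n · 0.522/0.478.
n = 5.460 × 0.478/0.522 = 5.00 ≈ 5

5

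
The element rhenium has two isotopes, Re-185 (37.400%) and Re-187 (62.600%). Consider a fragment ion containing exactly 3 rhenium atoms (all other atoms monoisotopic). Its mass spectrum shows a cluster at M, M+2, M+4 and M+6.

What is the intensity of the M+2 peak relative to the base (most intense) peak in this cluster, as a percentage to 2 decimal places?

59.74%

Binomial terms of (0.37400 + 0.62600)^3: M 0.0523, M+2 0.2627, M+4 0.4397, M+6 0.2453 → M+4 is the base peak.
P(M+4) = C(3,2) × 0.37400^1 × 0.62600^2 = 3 × 0.3740 × 0.391876 = 0.439685 (base)
P(M+2) = C(3,1) × 0.37400^2 × 0.62600^1 = 3 × 0.139876 × 0.6260 = 0.262687
Relative intensity = 0.262687 / 0.439685 × 100 = 59.74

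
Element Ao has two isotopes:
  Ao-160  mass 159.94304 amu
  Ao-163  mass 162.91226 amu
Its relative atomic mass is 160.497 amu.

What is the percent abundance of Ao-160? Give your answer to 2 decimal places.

81.34%

Let x be the fractional abundance of Ao-160; then Ao-163 has abundance 1 − x.
159.94304·x + 162.91226·(1 − x) = 160.497
(159.94304 − 162.91226)·x = 160.497 − 162.91226
x = -2.41526 / -2.96922 = 0.81343 → 81.34% Ao-160, 18.66% Ao-163.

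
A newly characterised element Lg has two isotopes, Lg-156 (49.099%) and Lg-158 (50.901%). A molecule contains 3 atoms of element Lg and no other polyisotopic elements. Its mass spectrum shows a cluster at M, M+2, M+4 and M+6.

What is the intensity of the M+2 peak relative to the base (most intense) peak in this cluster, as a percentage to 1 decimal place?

96.5%

Term probabilities: M 0.1184, M+2 0.3681, M+4 0.3816, M+6 0.1319. Base peak = M+4.
P(M+4) = C(3,2) × 0.49099^1 × 0.50901^2 = 3 × 0.49099 × 0.25909118 = 0.381634 (base)
P(M+2) = C(3,1) × 0.49099^2 × 0.50901^1 = 3 × 0.24107118 × 0.50901 = 0.368123
Relative intensity = 0.368123 / 0.381634 × 100 = 96.5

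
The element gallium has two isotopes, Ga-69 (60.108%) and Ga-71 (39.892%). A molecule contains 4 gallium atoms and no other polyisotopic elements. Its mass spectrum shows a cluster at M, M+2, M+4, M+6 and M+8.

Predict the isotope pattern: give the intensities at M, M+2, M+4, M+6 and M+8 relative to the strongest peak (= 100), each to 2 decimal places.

37.67 : 100.00 : 99.55 : 44.05 : 7.31

Each Ga atom is independently Ga-69 (p = 0.60108) or Ga-71 (q = 0.39892); the cluster is the binomial expansion (p + q)^4.
P(M) = 0.60108^4 = 0.130536
P(M+2) = 4 × 0.60108^3 × 0.39892^1 = 0.346531
P(M+4) = 6 × 0.60108^2 × 0.39892^2 = 0.344975
P(M+6) = 4 × 0.60108^1 × 0.39892^3 = 0.152633
P(M+8) = 0.39892^4 = 0.025325
The M+2 peak is largest (0.346531); scaling to 100 gives 37.67 : 100.00 : 99.55 : 44.05 : 7.31.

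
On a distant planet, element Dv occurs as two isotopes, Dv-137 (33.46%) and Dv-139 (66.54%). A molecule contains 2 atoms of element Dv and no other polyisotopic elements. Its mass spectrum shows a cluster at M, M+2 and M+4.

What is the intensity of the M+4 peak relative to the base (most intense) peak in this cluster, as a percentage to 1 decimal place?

99.4%

(0.3346 + 0.6654)^2 gives M 0.1120, M+2 0.4453, M+4 0.4428; the largest is M+2.
P(M+2) = C(2,1) × 0.3346^1 × 0.6654^1 = 2 × 0.3346 × 0.6654 = 0.445286 (base)
P(M+4) = C(2,2) × 0.3346^0 × 0.6654^2 = 1 × 1.0000 × 0.44275716 = 0.442757
Relative intensity = 0.442757 / 0.445286 × 100 = 99.4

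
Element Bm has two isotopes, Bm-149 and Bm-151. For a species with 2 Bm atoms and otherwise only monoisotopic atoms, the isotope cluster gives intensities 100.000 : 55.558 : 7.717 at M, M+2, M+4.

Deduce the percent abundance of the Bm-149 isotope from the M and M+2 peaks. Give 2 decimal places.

78.26%

Write p for the Bm-149 fraction. I(M+2)/I(M) = [C(2,1)·p^1·(1−p)] / p^2 = 2·(1−p)/p = 55.558/100.000 = 0.5556
(1−p)/p = 0.5556/2 = 0.2778  ⇒  p = 1/(1 + 0.2778) = 0.7826
Bm-149: 78.26%, Bm-151: 21.74%.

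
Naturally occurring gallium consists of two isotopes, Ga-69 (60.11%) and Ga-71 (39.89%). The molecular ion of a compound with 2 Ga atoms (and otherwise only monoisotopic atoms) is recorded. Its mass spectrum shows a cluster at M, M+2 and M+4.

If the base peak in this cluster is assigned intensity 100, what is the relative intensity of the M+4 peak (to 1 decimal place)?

Binomial terms of (0.6011 + 0.3989)^2: M 0.3613, M+2 0.4796, M+4 0.1591 → M+2 is the base peak.
P(M+2) = C(2,1) × 0.6011^1 × 0.3989^1 = 2 × 0.6011 × 0.3989 = 0.479558 (base)
P(M+4) = C(2,2) × 0.6011^0 × 0.3989^2 = 1 × 1.0000 × 0.15912121 = 0.159121
Relative intensity = 0.159121 / 0.479558 × 100 = 33.2

33.2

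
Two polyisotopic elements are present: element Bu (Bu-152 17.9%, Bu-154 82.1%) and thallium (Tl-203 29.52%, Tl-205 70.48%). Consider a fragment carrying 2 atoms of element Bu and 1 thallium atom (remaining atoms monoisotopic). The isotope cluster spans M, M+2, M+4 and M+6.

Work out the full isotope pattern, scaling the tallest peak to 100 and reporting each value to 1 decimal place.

2.0 : 23.0 : 85.5 : 100.0

Element Bu pattern (n=2): 0.032041 : 0.293918 : 0.674041
Thallium pattern (n=1): 0.2952 : 0.7048
Convolve the two distributions (both contribute in 2-u steps):
  M: 0.032041×0.2952 = 0.009459
  M+2: 0.032041×0.7048 + 0.293918×0.2952 = 0.109347
  M+4: 0.293918×0.7048 + 0.674041×0.2952 = 0.406130
  M+6: 0.674041×0.7048 = 0.475064
Scale to base peak (0.475064) = 100: 2.0 : 23.0 : 85.5 : 100.0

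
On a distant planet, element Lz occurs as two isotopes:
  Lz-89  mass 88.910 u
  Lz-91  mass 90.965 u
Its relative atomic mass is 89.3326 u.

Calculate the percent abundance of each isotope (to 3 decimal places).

Lz-89: 79.436%, Lz-91: 20.564%

Let x be the fractional abundance of Lz-89; then Lz-91 has abundance 1 − x.
88.910·x + 90.965·(1 − x) = 89.3326
(88.910 − 90.965)·x = 89.3326 − 90.965
x = -1.6324 / -2.055 = 0.79436 → 79.436% Lz-89, 20.564% Lz-91.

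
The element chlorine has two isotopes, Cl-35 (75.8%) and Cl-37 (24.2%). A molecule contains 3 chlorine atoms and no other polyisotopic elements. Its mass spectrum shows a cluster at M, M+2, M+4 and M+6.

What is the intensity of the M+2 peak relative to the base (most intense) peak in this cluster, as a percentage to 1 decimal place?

95.8%

(0.758 + 0.242)^3 gives M 0.4355, M+2 0.4171, M+4 0.1332, M+6 0.0142; the largest is M.
P(M) = C(3,0) × 0.758^3 × 0.242^0 = 1 × 0.43551951 × 1.0000 = 0.435520 (base)
P(M+2) = C(3,1) × 0.758^2 × 0.242^1 = 3 × 0.574564 × 0.2420 = 0.417133
Relative intensity = 0.417133 / 0.435520 × 100 = 95.8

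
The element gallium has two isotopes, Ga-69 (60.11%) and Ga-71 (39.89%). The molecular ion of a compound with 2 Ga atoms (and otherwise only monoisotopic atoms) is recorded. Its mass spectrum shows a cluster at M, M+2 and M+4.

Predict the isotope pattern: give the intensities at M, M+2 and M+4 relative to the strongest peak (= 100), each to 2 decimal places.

75.34 : 100.00 : 33.18

Each Ga atom is independently Ga-69 (p = 0.6011) or Ga-71 (q = 0.3989); the cluster is the binomial expansion (p + q)^2.
P(M) = 0.6011^2 = 0.361321
P(M+2) = 2 × 0.6011^1 × 0.3989^1 = 0.479558
P(M+4) = 0.3989^2 = 0.159121
The M+2 peak is largest (0.479558); scaling to 100 gives 75.34 : 100.00 : 33.18.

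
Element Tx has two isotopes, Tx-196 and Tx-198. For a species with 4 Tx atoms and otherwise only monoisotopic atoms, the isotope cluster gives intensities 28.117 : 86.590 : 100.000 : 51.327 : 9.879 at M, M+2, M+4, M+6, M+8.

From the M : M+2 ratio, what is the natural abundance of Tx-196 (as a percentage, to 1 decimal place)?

56.5%

Write p for the Tx-196 fraction. I(M+2)/I(M) = [C(4,1)·p^3·(1−p)] / p^4 = 4·(1−p)/p = 86.590/28.117 = 3.0796
(1−p)/p = 3.0796/4 = 0.7699  ⇒  p = 1/(1 + 0.7699) = 0.5650
Tx-196: 56.5%, Tx-198: 43.5%.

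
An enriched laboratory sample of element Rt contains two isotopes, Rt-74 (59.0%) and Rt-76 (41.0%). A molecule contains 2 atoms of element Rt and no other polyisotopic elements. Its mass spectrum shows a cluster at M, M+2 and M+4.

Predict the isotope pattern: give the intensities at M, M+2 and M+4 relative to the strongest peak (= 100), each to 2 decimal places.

71.95 : 100.00 : 34.75

The 2 Rt atoms are independent, so intensities follow the terms of (0.590 + 0.410)^2.
P(M) = 0.590^2 = 0.348100
P(M+2) = 2 × 0.590^1 × 0.410^1 = 0.483800
P(M+4) = 0.410^2 = 0.168100
The M+2 peak is largest (0.483800); scaling to 100 gives 71.95 : 100.00 : 34.75.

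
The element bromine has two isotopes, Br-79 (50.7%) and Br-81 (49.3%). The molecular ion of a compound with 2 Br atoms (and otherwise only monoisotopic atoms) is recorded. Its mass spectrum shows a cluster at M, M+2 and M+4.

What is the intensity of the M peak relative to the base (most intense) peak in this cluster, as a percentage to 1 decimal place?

51.4%

Term probabilities: M 0.2570, M+2 0.4999, M+4 0.2430. Base peak = M+2.
P(M+2) = C(2,1) × 0.507^1 × 0.493^1 = 2 × 0.5070 × 0.4930 = 0.499902 (base)
P(M) = C(2,0) × 0.507^2 × 0.493^0 = 1 × 0.257049 × 1.0000 = 0.257049
Relative intensity = 0.257049 / 0.499902 × 100 = 51.4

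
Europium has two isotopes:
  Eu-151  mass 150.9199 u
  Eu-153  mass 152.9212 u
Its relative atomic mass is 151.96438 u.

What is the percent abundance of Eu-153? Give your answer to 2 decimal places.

Writing the weighted mean with unknown fraction x of Eu-151:
150.9199·x + 152.9212·(1 − x) = 151.96438
(150.9199 − 152.9212)·x = 151.96438 − 152.9212
x = -0.95682 / -2.0013 = 0.47810 → 47.81% Eu-151, 52.19% Eu-153.

52.19%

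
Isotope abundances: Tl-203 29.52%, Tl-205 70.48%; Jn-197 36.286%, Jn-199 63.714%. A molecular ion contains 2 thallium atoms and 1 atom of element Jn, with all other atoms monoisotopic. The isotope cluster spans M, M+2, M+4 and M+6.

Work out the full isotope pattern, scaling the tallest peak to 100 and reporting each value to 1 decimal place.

Thallium pattern (n=2): 0.08714304 : 0.41611392 : 0.49674304
Element Jn pattern (n=1): 0.36286 : 0.63714
Convolve the two distributions (both contribute in 2-u steps):
  M: 0.08714304×0.36286 = 0.031621
  M+2: 0.08714304×0.63714 + 0.41611392×0.36286 = 0.206513
  M+4: 0.41611392×0.63714 + 0.49674304×0.36286 = 0.445371
  M+6: 0.49674304×0.63714 = 0.316495
Scale to base peak (0.445371) = 100: 7.1 : 46.4 : 100.0 : 71.1

7.1 : 46.4 : 100.0 : 71.1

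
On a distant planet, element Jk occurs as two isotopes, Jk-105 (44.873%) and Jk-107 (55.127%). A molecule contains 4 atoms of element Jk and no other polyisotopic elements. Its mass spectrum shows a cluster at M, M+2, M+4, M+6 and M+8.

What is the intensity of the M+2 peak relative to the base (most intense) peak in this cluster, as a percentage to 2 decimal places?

54.27%

Term probabilities: M 0.0405, M+2 0.1992, M+4 0.3672, M+6 0.3007, M+8 0.0924. Base peak = M+4.
P(M+4) = C(4,2) × 0.44873^2 × 0.55127^2 = 6 × 0.20135861 × 0.30389861 = 0.367156 (base)
P(M+2) = C(4,1) × 0.44873^3 × 0.55127^1 = 4 × 0.09035565 × 0.55127 = 0.199241
Relative intensity = 0.199241 / 0.367156 × 100 = 54.27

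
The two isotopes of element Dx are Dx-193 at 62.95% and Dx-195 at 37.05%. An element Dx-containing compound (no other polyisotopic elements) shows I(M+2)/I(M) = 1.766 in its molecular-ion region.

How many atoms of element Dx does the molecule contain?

3

With n Dx atoms, P(M+2)/P(M) = C(n,1)·p^(n−1)q / p^n = n·q/p = n · 0.3705/0.6295.
n = 1.766 × 0.6295/0.3705 = 3.00 ≈ 3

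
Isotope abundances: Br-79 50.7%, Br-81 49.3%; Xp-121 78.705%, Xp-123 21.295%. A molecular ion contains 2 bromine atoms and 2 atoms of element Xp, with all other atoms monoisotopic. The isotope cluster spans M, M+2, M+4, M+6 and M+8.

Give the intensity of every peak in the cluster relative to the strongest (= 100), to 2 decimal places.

40.23 : 100.00 : 83.31 : 26.31 : 2.78

Bromine pattern (n=2): 0.257049 : 0.499902 : 0.243049
Element Xp pattern (n=2): 0.6194477 : 0.33520459 : 0.0453477
Convolve the two distributions (both contribute in 2-u steps):
  M: 0.257049×0.6194477 = 0.159228
  M+2: 0.257049×0.33520459 + 0.499902×0.6194477 = 0.395827
  M+4: 0.257049×0.0453477 + 0.499902×0.33520459 + 0.243049×0.6194477 = 0.329782
  M+6: 0.499902×0.0453477 + 0.243049×0.33520459 = 0.104141
  M+8: 0.243049×0.0453477 = 0.011022
Scale to base peak (0.395827) = 100: 40.23 : 100.00 : 83.31 : 26.31 : 2.78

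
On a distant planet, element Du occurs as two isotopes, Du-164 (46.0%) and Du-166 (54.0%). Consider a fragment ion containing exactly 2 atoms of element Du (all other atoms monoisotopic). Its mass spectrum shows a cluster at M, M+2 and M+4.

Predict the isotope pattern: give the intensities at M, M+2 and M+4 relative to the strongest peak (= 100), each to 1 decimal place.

42.6 : 100.0 : 58.7

The 2 Du atoms are independent, so intensities follow the terms of (0.460 + 0.540)^2.
P(M) = 0.460^2 = 0.211600
P(M+2) = 2 × 0.460^1 × 0.540^1 = 0.496800
P(M+4) = 0.540^2 = 0.291600
The M+2 peak is largest (0.496800); scaling to 100 gives 42.6 : 100.0 : 58.7.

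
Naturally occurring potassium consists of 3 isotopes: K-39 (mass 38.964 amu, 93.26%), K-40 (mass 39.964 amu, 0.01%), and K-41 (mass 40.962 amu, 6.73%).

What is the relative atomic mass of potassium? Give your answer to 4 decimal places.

39.0986 amu

Average mass = Σ (abundance × isotope mass) = 0.9326 × 38.964 + 0.0001 × 39.964 + 0.0673 × 40.962
= 36.33783 + 0.00400 + 2.75674 = 39.09857 amu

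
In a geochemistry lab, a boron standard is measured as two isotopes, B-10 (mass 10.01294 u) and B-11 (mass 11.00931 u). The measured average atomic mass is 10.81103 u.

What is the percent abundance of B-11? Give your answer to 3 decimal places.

80.100%

With x = fraction of B-10 (so B-11 is 1 − x):
10.01294·x + 11.00931·(1 − x) = 10.81103
(10.01294 − 11.00931)·x = 10.81103 − 11.00931
x = -0.19828 / -0.99637 = 0.19900 → 19.900% B-10, 80.100% B-11.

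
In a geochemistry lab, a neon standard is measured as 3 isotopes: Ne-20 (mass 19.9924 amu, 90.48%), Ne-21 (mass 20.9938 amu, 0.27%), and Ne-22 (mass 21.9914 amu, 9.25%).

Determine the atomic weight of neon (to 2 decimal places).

The abundance-weighted mean is 0.9048 × 19.9924 + 0.0027 × 20.9938 + 0.0925 × 21.9914
= 18.08912 + 0.05668 + 2.03420 = 20.18000 amu

20.18 amu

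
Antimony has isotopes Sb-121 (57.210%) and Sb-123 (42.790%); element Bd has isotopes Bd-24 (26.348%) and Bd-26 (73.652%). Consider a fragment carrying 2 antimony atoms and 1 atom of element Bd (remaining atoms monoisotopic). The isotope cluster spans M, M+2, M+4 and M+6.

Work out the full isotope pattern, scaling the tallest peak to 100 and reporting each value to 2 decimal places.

Antimony pattern (n=2): 0.32729841 : 0.48960318 : 0.18309841
Element Bd pattern (n=1): 0.26348 : 0.73652
Convolve the two distributions (both contribute in 2-u steps):
  M: 0.32729841×0.26348 = 0.086237
  M+2: 0.32729841×0.73652 + 0.48960318×0.26348 = 0.370062
  M+4: 0.48960318×0.73652 + 0.18309841×0.26348 = 0.408845
  M+6: 0.18309841×0.73652 = 0.134856
Scale to base peak (0.408845) = 100: 21.09 : 90.51 : 100.00 : 32.98

21.09 : 90.51 : 100.00 : 32.98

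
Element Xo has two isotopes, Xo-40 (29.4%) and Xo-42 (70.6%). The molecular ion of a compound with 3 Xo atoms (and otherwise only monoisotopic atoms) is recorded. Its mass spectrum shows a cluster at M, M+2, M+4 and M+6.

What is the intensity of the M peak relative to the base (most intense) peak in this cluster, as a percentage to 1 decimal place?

Term probabilities: M 0.0254, M+2 0.1831, M+4 0.4396, M+6 0.3519. Base peak = M+4.
P(M+4) = C(3,2) × 0.294^1 × 0.706^2 = 3 × 0.2940 × 0.498436 = 0.439621 (base)
P(M) = C(3,0) × 0.294^3 × 0.706^0 = 1 × 0.02541218 × 1.0000 = 0.025412
Relative intensity = 0.025412 / 0.439621 × 100 = 5.8

5.8%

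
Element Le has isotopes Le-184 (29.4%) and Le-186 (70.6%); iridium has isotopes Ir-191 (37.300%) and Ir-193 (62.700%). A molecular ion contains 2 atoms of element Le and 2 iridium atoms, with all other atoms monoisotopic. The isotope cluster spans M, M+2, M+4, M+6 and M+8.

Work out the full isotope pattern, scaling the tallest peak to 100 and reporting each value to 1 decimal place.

3.0 : 24.8 : 75.1 : 100.0 : 49.4

Element Le pattern (n=2): 0.086436 : 0.415128 : 0.498436
Iridium pattern (n=2): 0.139129 : 0.467742 : 0.393129
Convolve the two distributions (both contribute in 2-u steps):
  M: 0.086436×0.139129 = 0.012026
  M+2: 0.086436×0.467742 + 0.415128×0.139129 = 0.098186
  M+4: 0.086436×0.393129 + 0.415128×0.467742 + 0.498436×0.139129 = 0.297500
  M+6: 0.415128×0.393129 + 0.498436×0.467742 = 0.396338
  M+8: 0.498436×0.393129 = 0.195950
Scale to base peak (0.396338) = 100: 3.0 : 24.8 : 75.1 : 100.0 : 49.4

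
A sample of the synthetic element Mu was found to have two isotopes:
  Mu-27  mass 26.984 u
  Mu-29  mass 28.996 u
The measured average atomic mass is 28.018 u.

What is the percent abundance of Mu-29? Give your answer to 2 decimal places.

51.39%

Writing the weighted mean with unknown fraction x of Mu-27:
26.984·x + 28.996·(1 − x) = 28.018
(26.984 − 28.996)·x = 28.018 − 28.996
x = -0.978 / -2.012 = 0.48608 → 48.61% Mu-27, 51.39% Mu-29.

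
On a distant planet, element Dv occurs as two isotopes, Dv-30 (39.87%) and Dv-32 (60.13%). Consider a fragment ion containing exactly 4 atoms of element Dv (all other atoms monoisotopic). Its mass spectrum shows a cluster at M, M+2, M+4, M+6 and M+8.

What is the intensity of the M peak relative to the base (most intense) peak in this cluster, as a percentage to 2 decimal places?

(0.3987 + 0.6013)^4 gives M 0.0253, M+2 0.1524, M+4 0.3448, M+6 0.3467, M+8 0.1307; the largest is M+6.
P(M+6) = C(4,3) × 0.3987^1 × 0.6013^3 = 4 × 0.3987 × 0.21740704 = 0.346721 (base)
P(M) = C(4,0) × 0.3987^4 × 0.6013^0 = 1 × 0.02526882 × 1.0000 = 0.025269
Relative intensity = 0.025269 / 0.346721 × 100 = 7.29

7.29%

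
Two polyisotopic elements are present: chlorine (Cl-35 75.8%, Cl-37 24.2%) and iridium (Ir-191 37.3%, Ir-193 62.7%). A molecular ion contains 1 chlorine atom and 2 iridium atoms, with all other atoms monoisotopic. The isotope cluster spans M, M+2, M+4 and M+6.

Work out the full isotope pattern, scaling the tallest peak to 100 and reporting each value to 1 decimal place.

Chlorine pattern (n=1): 0.7580 : 0.2420
Iridium pattern (n=2): 0.139129 : 0.467742 : 0.393129
Convolve the two distributions (both contribute in 2-u steps):
  M: 0.7580×0.139129 = 0.105460
  M+2: 0.7580×0.467742 + 0.2420×0.139129 = 0.388218
  M+4: 0.7580×0.393129 + 0.2420×0.467742 = 0.411185
  M+6: 0.2420×0.393129 = 0.095137
Scale to base peak (0.411185) = 100: 25.6 : 94.4 : 100.0 : 23.1

25.6 : 94.4 : 100.0 : 23.1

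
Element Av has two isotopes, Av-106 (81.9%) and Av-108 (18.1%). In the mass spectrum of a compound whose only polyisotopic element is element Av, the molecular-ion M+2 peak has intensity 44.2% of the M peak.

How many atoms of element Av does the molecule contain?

2

With n Av atoms, P(M+2)/P(M) = C(n,1)·p^(n−1)q / p^n = n·q/p = n · 0.181/0.819.
n = 0.442 × 0.819/0.181 = 2.00 ≈ 2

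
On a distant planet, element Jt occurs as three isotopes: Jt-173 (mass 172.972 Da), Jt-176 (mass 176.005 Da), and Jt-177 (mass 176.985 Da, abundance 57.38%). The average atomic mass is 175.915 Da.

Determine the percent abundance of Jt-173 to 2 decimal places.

21.51%

Let x and y be the fractions of Jt-173 and Jt-176. Then x + y = 1 − 0.5738 = 0.4262 and 172.972x + 176.005y = 175.915 − 0.5738×176.985 = 74.361007.
Substituting: 172.972x + 176.005(0.4262 − x) = 74.361007
(172.972 − 176.005)x = -0.652324  ⇒  x = 0.21508, y = 0.21112
Jt-173: 21.51%, Jt-176: 21.11%.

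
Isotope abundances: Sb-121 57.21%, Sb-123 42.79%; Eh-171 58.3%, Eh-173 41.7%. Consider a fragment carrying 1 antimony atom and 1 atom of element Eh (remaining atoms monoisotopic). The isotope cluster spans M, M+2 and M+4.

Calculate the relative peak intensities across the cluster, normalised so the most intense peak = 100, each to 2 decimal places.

68.34 : 100.00 : 36.56

Antimony pattern (n=1): 0.5721 : 0.4279
Element Eh pattern (n=1): 0.5830 : 0.4170
Convolve the two distributions (both contribute in 2-u steps):
  M: 0.5721×0.5830 = 0.333534
  M+2: 0.5721×0.4170 + 0.4279×0.5830 = 0.488031
  M+4: 0.4279×0.4170 = 0.178434
Scale to base peak (0.488031) = 100: 68.34 : 100.00 : 36.56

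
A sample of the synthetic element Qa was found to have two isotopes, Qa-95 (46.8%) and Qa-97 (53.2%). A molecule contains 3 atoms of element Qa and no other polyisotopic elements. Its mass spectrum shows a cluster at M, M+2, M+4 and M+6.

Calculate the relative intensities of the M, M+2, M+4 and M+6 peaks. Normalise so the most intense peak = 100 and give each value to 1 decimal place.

Each Qa atom is independently Qa-95 (p = 0.468) or Qa-97 (q = 0.532); the cluster is the binomial expansion (p + q)^3.
P(M) = 0.468^3 = 0.102503
P(M+2) = 3 × 0.468^2 × 0.532^1 = 0.349562
P(M+4) = 3 × 0.468^1 × 0.532^2 = 0.397366
P(M+6) = 0.532^3 = 0.150569
The M+4 peak is largest (0.397366); scaling to 100 gives 25.8 : 88.0 : 100.0 : 37.9.

25.8 : 88.0 : 100.0 : 37.9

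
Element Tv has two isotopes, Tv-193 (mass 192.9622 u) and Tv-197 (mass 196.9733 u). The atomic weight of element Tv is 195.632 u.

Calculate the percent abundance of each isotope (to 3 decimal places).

Let x be the fractional abundance of Tv-193; then Tv-197 has abundance 1 − x.
192.9622·x + 196.9733·(1 − x) = 195.632
(192.9622 − 196.9733)·x = 195.632 − 196.9733
x = -1.3413 / -4.0111 = 0.33440 → 33.440% Tv-193, 66.560% Tv-197.

Tv-193: 33.440%, Tv-197: 66.560%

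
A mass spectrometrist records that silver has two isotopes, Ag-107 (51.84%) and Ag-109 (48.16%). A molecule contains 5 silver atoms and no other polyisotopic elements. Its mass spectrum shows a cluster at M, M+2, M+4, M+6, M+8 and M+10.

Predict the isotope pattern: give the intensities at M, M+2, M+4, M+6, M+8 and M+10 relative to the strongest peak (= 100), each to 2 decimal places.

11.59 : 53.82 : 100.00 : 92.90 : 43.15 : 8.02

Expanding (0.5184 + 0.4816)^5:
P(M) = 0.5184^5 = 0.037439
P(M+2) = 5 × 0.5184^4 × 0.4816^1 = 0.173907
P(M+4) = 10 × 0.5184^3 × 0.4816^2 = 0.323123
P(M+6) = 10 × 0.5184^2 × 0.4816^3 = 0.300185
P(M+8) = 5 × 0.5184^1 × 0.4816^4 = 0.139438
P(M+10) = 0.4816^5 = 0.025908
The M+4 peak is largest (0.323123); scaling to 100 gives 11.59 : 53.82 : 100.00 : 92.90 : 43.15 : 8.02.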